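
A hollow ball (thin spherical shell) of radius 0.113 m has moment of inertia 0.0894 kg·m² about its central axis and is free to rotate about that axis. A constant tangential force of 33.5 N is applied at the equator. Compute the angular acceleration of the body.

α ≈ 42.3 rad/s²

τ = F R = (33.5)(0.113) = 3.786 N·m.
Newton's second law for rotation, τ = Iα, gives α = τ/I = 3.786/0.08940 = 42.34 rad/s².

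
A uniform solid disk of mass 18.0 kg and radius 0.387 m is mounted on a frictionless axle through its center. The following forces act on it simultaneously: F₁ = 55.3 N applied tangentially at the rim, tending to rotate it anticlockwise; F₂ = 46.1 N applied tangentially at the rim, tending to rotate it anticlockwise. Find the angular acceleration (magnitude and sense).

I = ½MR² = (1/2)(18.0)(0.387)² = 1.348 kg·m².
Taking anticlockwise as positive: τ₁ = +(55.3)(0.387) = +21.40 N·m; τ₂ = +(46.1)(0.387) = +17.84 N·m.
Net torque τ = 39.24 N·m.
α = τ/I = 39.24/1.348 = 29.11 rad/s².

α ≈ 29.1 rad/s², anticlockwise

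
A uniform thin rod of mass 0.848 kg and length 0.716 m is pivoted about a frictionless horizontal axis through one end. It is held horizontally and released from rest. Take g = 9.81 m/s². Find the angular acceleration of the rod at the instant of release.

α ≈ 20.6 rad/s²

About the pivot, I = (1/3)ML² = (1/3)(0.848)(0.716)² = 0.1449 kg·m².
The weight acts at the center, a distance L/2 = 0.3580 m from the pivot; τ = Mg(L/2) = 2.978 N·m.
α = τ/I = 2.978/0.1449 = 20.55 rad/s².
(Equivalently α = (3g/(2L)) = 20.55 rad/s².)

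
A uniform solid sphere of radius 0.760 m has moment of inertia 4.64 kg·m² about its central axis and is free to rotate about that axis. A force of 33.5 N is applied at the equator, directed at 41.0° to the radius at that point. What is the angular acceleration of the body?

Only the tangential component produces torque: τ = F R sinθ = (33.5)(0.760) sin 41.0° = 16.70 N·m.
From τ = Iα: α = 16.70/4.640 = 3.600 rad/s².

α ≈ 3.60 rad/s²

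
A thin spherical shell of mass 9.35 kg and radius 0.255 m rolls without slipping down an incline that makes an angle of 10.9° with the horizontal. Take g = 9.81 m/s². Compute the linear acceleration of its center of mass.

Translation along the incline: Mg sinθ − f = Ma.
Rotation about the center: fR = Iα with I = (2/3)MR². No-slip gives a = αR, so f = (I/R²)a = (2/3)M a.
Substituting: Mg sinθ = (1 + 0.6667)Ma, so a = g sinθ/(1 + 0.6667) = (9.81) sin 10.9° / 1.667 = 1.113 m/s².

a ≈ 1.11 m/s²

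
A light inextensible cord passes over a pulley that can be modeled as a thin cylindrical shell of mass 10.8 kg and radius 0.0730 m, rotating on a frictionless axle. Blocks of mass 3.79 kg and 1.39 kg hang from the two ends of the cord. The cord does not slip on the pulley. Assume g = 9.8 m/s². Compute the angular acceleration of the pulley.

α ≈ 20.2 rad/s²

I = MR² = (10.8)(0.0730)² = 0.05755 kg·m².
Heavier block: m₁g − T₁ = m₁a. Lighter block: T₂ − m₂g = m₂a.
Pulley: (T₁ − T₂)R = Iα = I(a/R), so T₁ − T₂ = (I/R²)a = 1·M_p a = 10.80·a.
Adding the three: (m₁ − m₂)g = (m₁ + m₂ + 10.80)a, so a = (3.79 − 1.39)(9.8)/(3.79 + 1.39 + 10.80) = 1.472 m/s².
α = a/R = 1.472/0.0730 = 20.16 rad/s².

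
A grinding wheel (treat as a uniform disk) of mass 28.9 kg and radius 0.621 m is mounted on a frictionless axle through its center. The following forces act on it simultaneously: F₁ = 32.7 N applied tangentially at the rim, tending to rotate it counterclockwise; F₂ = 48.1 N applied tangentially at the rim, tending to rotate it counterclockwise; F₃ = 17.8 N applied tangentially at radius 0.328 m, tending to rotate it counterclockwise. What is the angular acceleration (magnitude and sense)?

I = ½MR² = (1/2)(28.9)(0.621)² = 5.573 kg·m².
Taking counterclockwise as positive: τ₁ = +(32.7)(0.621) = +20.31 N·m; τ₂ = +(48.1)(0.621) = +29.87 N·m; τ₃ = +(17.8)(0.328) = +5.838 N·m.
Net torque τ = 56.02 N·m.
α = τ/I = 56.02/5.573 = 10.05 rad/s².

α ≈ 10.1 rad/s², counterclockwise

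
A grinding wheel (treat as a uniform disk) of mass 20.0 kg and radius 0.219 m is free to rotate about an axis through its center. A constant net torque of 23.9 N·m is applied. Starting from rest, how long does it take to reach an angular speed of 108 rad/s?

I = ½MR² = (1/2)(20.0)(0.219)² = 0.4796 kg·m².
α = τ/I = 23.9/0.4796 = 49.83 rad/s².
ω = αt ⇒ t = ω/α = 108/49.83 = 2.167 s.

t ≈ 2.17 s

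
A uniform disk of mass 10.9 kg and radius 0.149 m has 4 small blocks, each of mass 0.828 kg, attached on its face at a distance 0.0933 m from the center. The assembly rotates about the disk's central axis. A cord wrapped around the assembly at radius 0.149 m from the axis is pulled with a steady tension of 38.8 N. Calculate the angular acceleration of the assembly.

α ≈ 38.6 rad/s²

I_disk = ½MR² = ½(10.9)(0.149)² = 0.1210 kg·m².
I_blocks = 4·m·r² = 4(0.828)(0.0933)² = 0.02883 kg·m².
Total I = 0.1498 kg·m².
τ = F r = (38.8)(0.149) = 5.781 N·m.
α = τ/I = 5.781/0.1498 = 38.59 rad/s².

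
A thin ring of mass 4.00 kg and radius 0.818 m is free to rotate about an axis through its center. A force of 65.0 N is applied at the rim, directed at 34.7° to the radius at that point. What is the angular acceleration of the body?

α ≈ 11.3 rad/s²

I = MR² = (4.00)(0.818)² = 2.676 kg·m².
Only the tangential component produces torque: τ = F R sinθ = (65.0)(0.818) sin 34.7° = 30.27 N·m.
Newton's second law for rotation, τ = Iα, gives α = τ/I = 30.27/2.676 = 11.31 rad/s².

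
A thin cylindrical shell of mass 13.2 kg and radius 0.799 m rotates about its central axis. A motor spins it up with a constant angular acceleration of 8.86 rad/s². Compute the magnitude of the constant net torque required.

τ ≈ 74.7 N·m

I = MR² = (13.2)(0.799)² = 8.427 kg·m².
τ = Iα = (8.427)(8.860) = 74.66 N·m.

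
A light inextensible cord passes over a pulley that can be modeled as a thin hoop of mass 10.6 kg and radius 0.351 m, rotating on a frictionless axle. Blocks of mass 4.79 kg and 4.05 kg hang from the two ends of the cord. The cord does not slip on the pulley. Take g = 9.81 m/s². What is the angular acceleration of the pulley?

α ≈ 1.06 rad/s²

I = MR² = (10.6)(0.351)² = 1.306 kg·m².
Heavier block: m₁g − T₁ = m₁a. Lighter block: T₂ − m₂g = m₂a.
Pulley: (T₁ − T₂)R = Iα = I(a/R), so T₁ − T₂ = (I/R²)a = 1·M_p a = 10.60·a.
Adding the three: (m₁ − m₂)g = (m₁ + m₂ + 10.60)a, so a = (4.79 − 4.05)(9.81)/(4.79 + 4.05 + 10.60) = 0.3734 m/s².
α = a/R = 0.3734/0.351 = 1.064 rad/s².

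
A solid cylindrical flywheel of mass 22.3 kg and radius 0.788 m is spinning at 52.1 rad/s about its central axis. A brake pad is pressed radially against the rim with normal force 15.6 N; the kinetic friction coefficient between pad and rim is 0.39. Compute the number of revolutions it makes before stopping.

I = ½MR² = (1/2)(22.3)(0.788)² = 6.924 kg·m².
Friction force f = μN = (0.39)(15.6) = 6.084 N at the rim; torque magnitude τ = fR = 4.794 N·m, opposing ω.
|α| = τ/I = 4.794/6.924 = 0.6924 rad/s² (deceleration).
ω² = ω₀² − 2|α|θ with ω = 0 ⇒ θ = ω₀²/(2|α|) = 1960 rad = 311.9 rev.

≈ 312 revolutions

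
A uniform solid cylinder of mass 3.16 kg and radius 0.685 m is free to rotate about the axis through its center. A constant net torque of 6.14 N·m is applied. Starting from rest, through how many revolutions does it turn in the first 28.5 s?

≈ 535 revolutions

I = ½MR² = (1/2)(3.16)(0.685)² = 0.7414 kg·m².
α = τ/I = 6.14/0.7414 = 8.282 rad/s².
θ = ½αt² = ½(8.282)(28.5)² = 3363 rad.
Revolutions = θ/(2π) = 535.3.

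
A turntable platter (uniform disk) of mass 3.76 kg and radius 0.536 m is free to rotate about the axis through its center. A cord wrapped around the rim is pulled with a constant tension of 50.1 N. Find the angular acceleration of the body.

α ≈ 49.7 rad/s²

I = ½MR² = (1/2)(3.76)(0.536)² = 0.5401 kg·m².
τ = F R = (50.1)(0.536) = 26.85 N·m.
From τ = Iα: α = 26.85/0.5401 = 49.72 rad/s².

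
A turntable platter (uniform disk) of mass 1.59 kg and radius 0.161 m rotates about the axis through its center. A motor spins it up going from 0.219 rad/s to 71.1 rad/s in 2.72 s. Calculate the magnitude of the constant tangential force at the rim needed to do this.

I = ½MR² = (1/2)(1.59)(0.161)² = 0.02061 kg·m².
α = Δω/Δt = (71.1 − 0.219)/2.72 = 26.06 rad/s².
The required torque is τ = Iα = (0.02061)(26.06) = 0.5370 N·m.
A tangential force at the rim gives τ = FR, so F = τ/R = 0.5370/0.161 = 3.335 N.

F ≈ 3.34 N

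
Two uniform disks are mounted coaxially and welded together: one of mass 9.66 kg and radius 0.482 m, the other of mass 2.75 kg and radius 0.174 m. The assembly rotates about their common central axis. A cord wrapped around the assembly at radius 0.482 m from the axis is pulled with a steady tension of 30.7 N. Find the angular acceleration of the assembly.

I = ½M₁R₁² + ½M₂R₂² = ½(9.66)(0.482)² + ½(2.75)(0.174)² = 1.164 kg·m².
τ = F r = (30.7)(0.482) = 14.80 N·m.
α = τ/I = 14.80/1.164 = 12.72 rad/s².

α ≈ 12.7 rad/s²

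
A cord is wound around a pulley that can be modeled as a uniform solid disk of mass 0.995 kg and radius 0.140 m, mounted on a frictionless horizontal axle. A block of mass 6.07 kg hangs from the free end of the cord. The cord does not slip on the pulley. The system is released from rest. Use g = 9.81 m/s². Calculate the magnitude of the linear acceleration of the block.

I = ½MR² = (1/2)(0.995)(0.140)² = 0.009751 kg·m².
Block: mg − T = ma. Pulley: TR = Iα. No-slip: a = αR, so T = (I/R²)a = 0.4975·a.
Then mg = (m + 0.4975)a, so a = (6.07)(9.81)/(6.07 + 0.4975) = 9.067 m/s².

a ≈ 9.07 m/s²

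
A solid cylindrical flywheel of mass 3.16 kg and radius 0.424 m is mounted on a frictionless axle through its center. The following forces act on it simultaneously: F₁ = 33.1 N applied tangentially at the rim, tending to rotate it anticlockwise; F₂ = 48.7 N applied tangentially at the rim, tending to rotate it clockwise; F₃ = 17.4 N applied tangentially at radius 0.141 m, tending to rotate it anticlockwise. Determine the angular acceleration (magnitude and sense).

I = ½MR² = (1/2)(3.16)(0.424)² = 0.2840 kg·m².
Taking anticlockwise as positive: τ₁ = +(33.1)(0.424) = +14.03 N·m; τ₂ = −(48.7)(0.424) = −20.65 N·m; τ₃ = +(17.4)(0.141) = +2.453 N·m.
Net torque τ = -4.161 N·m.
α = τ/I = -4.161/0.2840 = -14.65 rad/s².

α ≈ 14.6 rad/s², clockwise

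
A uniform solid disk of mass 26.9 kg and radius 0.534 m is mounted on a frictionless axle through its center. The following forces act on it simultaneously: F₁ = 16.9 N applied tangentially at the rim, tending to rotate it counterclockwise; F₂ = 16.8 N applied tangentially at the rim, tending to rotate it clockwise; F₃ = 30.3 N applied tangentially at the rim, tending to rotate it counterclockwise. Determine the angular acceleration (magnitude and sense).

I = ½MR² = (1/2)(26.9)(0.534)² = 3.835 kg·m².
Taking counterclockwise as positive: τ₁ = +(16.9)(0.534) = +9.025 N·m; τ₂ = −(16.8)(0.534) = −8.971 N·m; τ₃ = +(30.3)(0.534) = +16.18 N·m.
Net torque τ = 16.23 N·m.
α = τ/I = 16.23/3.835 = 4.233 rad/s².

α ≈ 4.23 rad/s², counterclockwise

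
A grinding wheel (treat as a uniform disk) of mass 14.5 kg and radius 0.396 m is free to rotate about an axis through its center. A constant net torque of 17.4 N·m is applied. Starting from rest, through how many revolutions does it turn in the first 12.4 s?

I = ½MR² = (1/2)(14.5)(0.396)² = 1.137 kg·m².
α = τ/I = 17.4/1.137 = 15.30 rad/s².
θ = ½αt² = ½(15.30)(12.4)² = 1177 rad.
Revolutions = θ/(2π) = 187.3.

≈ 187 revolutions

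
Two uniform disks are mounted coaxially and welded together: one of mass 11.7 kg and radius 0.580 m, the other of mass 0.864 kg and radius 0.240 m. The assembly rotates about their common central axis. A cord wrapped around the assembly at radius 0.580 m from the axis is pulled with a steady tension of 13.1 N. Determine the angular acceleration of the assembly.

α ≈ 3.81 rad/s²

I = ½M₁R₁² + ½M₂R₂² = ½(11.7)(0.580)² + ½(0.864)(0.240)² = 1.993 kg·m².
τ = F r = (13.1)(0.580) = 7.598 N·m.
α = τ/I = 7.598/1.993 = 3.813 rad/s².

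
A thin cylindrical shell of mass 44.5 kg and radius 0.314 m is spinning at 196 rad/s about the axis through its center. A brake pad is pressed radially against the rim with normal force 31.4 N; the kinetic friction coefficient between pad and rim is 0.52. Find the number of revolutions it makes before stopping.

≈ 2620 revolutions

I = MR² = (44.5)(0.314)² = 4.388 kg·m².
Friction force f = μN = (0.52)(31.4) = 16.33 N at the rim; torque magnitude τ = fR = 5.127 N·m, opposing ω.
|α| = τ/I = 5.127/4.388 = 1.169 rad/s² (deceleration).
ω² = ω₀² − 2|α|θ with ω = 0 ⇒ θ = ω₀²/(2|α|) = 16440 rad = 2616 rev.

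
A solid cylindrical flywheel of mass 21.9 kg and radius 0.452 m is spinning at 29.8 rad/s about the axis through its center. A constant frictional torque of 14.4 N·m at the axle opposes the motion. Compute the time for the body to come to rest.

I = ½MR² = (1/2)(21.9)(0.452)² = 2.237 kg·m².
The net torque has magnitude 14.4 N·m, opposing ω.
|α| = τ/I = 14.40/2.237 = 6.437 rad/s² (deceleration).
0 = ω₀ − |α|t ⇒ t = ω₀/|α| = 29.8/6.437 = 4.630 s.

t ≈ 4.63 s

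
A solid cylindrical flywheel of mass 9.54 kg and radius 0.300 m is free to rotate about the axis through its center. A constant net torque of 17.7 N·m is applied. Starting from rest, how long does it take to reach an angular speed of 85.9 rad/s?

t ≈ 2.08 s

I = ½MR² = (1/2)(9.54)(0.300)² = 0.4293 kg·m².
α = τ/I = 17.7/0.4293 = 41.23 rad/s².
ω = αt ⇒ t = ω/α = 85.9/41.23 = 2.083 s.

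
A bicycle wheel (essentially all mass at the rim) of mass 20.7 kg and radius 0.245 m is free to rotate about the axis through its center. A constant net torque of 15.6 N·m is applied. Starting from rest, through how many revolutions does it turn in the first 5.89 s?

≈ 34.7 revolutions

I = MR² = (20.7)(0.245)² = 1.243 kg·m².
α = τ/I = 15.6/1.243 = 12.56 rad/s².
θ = ½αt² = ½(12.56)(5.89)² = 217.8 rad.
Revolutions = θ/(2π) = 34.66.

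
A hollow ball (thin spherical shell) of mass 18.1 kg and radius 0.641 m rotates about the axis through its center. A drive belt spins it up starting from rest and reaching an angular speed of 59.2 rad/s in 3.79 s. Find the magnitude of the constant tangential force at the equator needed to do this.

I = (2/3)MR² = (2/3)(18.1)(0.641)² = 4.958 kg·m².
α = Δω/Δt = (59.2 − 0)/3.79 = 15.62 rad/s².
The required torque is τ = Iα = (4.958)(15.62) = 77.44 N·m.
A tangential force at the equator gives τ = FR, so F = τ/R = 77.44/0.641 = 120.8 N.

F ≈ 121 N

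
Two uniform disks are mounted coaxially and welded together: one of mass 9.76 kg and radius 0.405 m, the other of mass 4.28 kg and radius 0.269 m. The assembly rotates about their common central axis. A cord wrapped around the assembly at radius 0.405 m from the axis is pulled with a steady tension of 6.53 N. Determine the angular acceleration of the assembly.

α ≈ 2.77 rad/s²

I = ½M₁R₁² + ½M₂R₂² = ½(9.76)(0.405)² + ½(4.28)(0.269)² = 0.9553 kg·m².
τ = F r = (6.53)(0.405) = 2.645 N·m.
α = τ/I = 2.645/0.9553 = 2.768 rad/s².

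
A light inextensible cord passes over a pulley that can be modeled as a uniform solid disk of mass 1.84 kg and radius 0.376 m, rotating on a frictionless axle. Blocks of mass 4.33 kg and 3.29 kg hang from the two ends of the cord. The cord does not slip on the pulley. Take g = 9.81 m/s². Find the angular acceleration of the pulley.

α ≈ 3.18 rad/s²

I = ½MR² = (1/2)(1.84)(0.376)² = 0.1301 kg·m².
Heavier block: m₁g − T₁ = m₁a. Lighter block: T₂ − m₂g = m₂a.
Pulley: (T₁ − T₂)R = Iα = I(a/R), so T₁ − T₂ = (I/R²)a = (1/2)M_p a = 0.9200·a.
Adding the three: (m₁ − m₂)g = (m₁ + m₂ + 0.9200)a, so a = (4.33 − 3.29)(9.81)/(4.33 + 3.29 + 0.9200) = 1.195 m/s².
α = a/R = 1.195/0.376 = 3.177 rad/s².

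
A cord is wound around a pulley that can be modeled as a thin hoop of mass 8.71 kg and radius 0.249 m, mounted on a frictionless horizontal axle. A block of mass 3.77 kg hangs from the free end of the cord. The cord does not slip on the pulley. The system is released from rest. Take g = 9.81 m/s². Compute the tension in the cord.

I = MR² = (8.71)(0.249)² = 0.5400 kg·m².
Block: mg − T = ma. Pulley: TR = Iα. No-slip: a = αR, so T = (I/R²)a = 8.710·a.
Then mg = (m + 8.710)a, so a = (3.77)(9.81)/(3.77 + 8.710) = 2.963 m/s².
T = 8.710·a = 25.81 N.

T ≈ 25.8 N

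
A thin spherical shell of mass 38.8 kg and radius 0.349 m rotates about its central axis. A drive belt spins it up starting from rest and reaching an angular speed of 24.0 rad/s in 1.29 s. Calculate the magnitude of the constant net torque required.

I = (2/3)MR² = (2/3)(38.8)(0.349)² = 3.151 kg·m².
α = Δω/Δt = (24.0 − 0)/1.29 = 18.60 rad/s².
τ = Iα = (3.151)(18.60) = 58.62 N·m.

τ ≈ 58.6 N·m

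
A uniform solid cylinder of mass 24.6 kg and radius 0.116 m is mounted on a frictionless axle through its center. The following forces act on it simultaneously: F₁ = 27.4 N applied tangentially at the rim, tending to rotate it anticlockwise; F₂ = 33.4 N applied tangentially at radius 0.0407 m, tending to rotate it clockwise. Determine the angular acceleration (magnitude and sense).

α ≈ 11.0 rad/s², anticlockwise

I = ½MR² = (1/2)(24.6)(0.116)² = 0.1655 kg·m².
Taking anticlockwise as positive: τ₁ = +(27.4)(0.116) = +3.178 N·m; τ₂ = −(33.4)(0.0407) = −1.359 N·m.
Net torque τ = 1.819 N·m.
α = τ/I = 1.819/0.1655 = 10.99 rad/s².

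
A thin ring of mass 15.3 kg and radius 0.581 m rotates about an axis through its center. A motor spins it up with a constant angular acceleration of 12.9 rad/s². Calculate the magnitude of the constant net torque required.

I = MR² = (15.3)(0.581)² = 5.165 kg·m².
τ = Iα = (5.165)(12.90) = 66.62 N·m.

τ ≈ 66.6 N·m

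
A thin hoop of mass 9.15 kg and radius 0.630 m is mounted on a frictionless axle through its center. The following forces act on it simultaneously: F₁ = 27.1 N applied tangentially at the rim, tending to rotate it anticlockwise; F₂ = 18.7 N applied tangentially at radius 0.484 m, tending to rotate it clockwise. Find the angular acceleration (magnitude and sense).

I = MR² = (9.15)(0.630)² = 3.632 kg·m².
Taking anticlockwise as positive: τ₁ = +(27.1)(0.630) = +17.07 N·m; τ₂ = −(18.7)(0.484) = −9.051 N·m.
Net torque τ = 8.022 N·m.
α = τ/I = 8.022/3.632 = 2.209 rad/s².

α ≈ 2.21 rad/s², anticlockwise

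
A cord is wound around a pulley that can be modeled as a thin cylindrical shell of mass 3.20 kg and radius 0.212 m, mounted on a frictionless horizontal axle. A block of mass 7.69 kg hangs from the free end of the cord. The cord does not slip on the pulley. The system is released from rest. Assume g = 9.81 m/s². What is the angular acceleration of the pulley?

I = MR² = (3.20)(0.212)² = 0.1438 kg·m².
Block: mg − T = ma. Pulley: TR = Iα. No-slip: a = αR, so T = (I/R²)a = 3.200·a.
Then mg = (m + 3.200)a, so a = (7.69)(9.81)/(7.69 + 3.200) = 6.927 m/s².
α = a/R = 6.927/0.212 = 32.68 rad/s².

α ≈ 32.7 rad/s²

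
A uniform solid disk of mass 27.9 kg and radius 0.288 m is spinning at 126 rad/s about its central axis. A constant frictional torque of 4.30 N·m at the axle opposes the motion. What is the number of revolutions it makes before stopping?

≈ 340 revolutions

I = ½MR² = (1/2)(27.9)(0.288)² = 1.157 kg·m².
The net torque has magnitude 4.30 N·m, opposing ω.
|α| = τ/I = 4.300/1.157 = 3.716 rad/s² (deceleration).
ω² = ω₀² − 2|α|θ with ω = 0 ⇒ θ = ω₀²/(2|α|) = 2136 rad = 340.0 rev.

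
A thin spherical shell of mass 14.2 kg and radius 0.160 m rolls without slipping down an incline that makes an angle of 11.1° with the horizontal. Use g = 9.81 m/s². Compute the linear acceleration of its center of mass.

Translation along the incline: Mg sinθ − f = Ma.
Rotation about the center: fR = Iα with I = (2/3)MR². No-slip gives a = αR, so f = (I/R²)a = (2/3)M a.
Substituting: Mg sinθ = (1 + 0.6667)Ma, so a = g sinθ/(1 + 0.6667) = (9.81) sin 11.1° / 1.667 = 1.133 m/s².

a ≈ 1.13 m/s²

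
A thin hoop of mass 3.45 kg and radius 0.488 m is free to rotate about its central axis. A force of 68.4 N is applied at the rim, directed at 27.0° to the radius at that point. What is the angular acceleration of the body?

α ≈ 18.4 rad/s²

I = MR² = (3.45)(0.488)² = 0.8216 kg·m².
Only the tangential component produces torque: τ = F R sinθ = (68.4)(0.488) sin 27.0° = 15.15 N·m.
Newton's second law for rotation, τ = Iα, gives α = τ/I = 15.15/0.8216 = 18.44 rad/s².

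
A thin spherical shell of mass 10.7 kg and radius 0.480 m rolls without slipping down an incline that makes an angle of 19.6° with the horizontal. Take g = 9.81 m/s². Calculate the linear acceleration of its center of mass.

a ≈ 1.97 m/s²

Translation along the incline: Mg sinθ − f = Ma.
Rotation about the center: fR = Iα with I = (2/3)MR². No-slip gives a = αR, so f = (I/R²)a = (2/3)M a.
Substituting: Mg sinθ = (1 + 0.6667)Ma, so a = g sinθ/(1 + 0.6667) = (9.81) sin 19.6° / 1.667 = 1.974 m/s².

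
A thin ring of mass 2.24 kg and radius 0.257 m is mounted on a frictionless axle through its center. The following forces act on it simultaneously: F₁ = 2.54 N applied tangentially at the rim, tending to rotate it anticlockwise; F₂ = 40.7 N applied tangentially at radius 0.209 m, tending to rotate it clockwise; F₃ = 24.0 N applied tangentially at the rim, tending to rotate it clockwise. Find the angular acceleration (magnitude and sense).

I = MR² = (2.24)(0.257)² = 0.1479 kg·m².
Taking anticlockwise as positive: τ₁ = +(2.54)(0.257) = +0.6528 N·m; τ₂ = −(40.7)(0.209) = −8.506 N·m; τ₃ = −(24.0)(0.257) = −6.168 N·m.
Net torque τ = -14.02 N·m.
α = τ/I = -14.02/0.1479 = -94.77 rad/s².

α ≈ 94.8 rad/s², clockwise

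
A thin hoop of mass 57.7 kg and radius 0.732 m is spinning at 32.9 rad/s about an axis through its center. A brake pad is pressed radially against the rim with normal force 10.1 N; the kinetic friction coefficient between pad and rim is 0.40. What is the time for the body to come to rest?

t ≈ 344 s

I = MR² = (57.7)(0.732)² = 30.92 kg·m².
Friction force f = μN = (0.40)(10.1) = 4.040 N at the rim; torque magnitude τ = fR = 2.957 N·m, opposing ω.
|α| = τ/I = 2.957/30.92 = 0.09565 rad/s² (deceleration).
0 = ω₀ − |α|t ⇒ t = ω₀/|α| = 32.9/0.09565 = 344.0 s.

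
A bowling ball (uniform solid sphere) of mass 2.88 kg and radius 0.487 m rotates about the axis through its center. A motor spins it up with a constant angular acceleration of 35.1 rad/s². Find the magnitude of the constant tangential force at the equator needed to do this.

I = (2/5)MR² = (2/5)(2.88)(0.487)² = 0.2732 kg·m².
The required torque is τ = Iα = (0.2732)(35.10) = 9.590 N·m.
A tangential force at the equator gives τ = FR, so F = τ/R = 9.590/0.487 = 19.69 N.

F ≈ 19.7 N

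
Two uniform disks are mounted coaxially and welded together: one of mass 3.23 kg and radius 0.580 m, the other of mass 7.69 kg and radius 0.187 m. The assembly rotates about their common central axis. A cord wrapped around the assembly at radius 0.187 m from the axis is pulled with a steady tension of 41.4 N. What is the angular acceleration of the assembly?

α ≈ 11.4 rad/s²

I = ½M₁R₁² + ½M₂R₂² = ½(3.23)(0.580)² + ½(7.69)(0.187)² = 0.6777 kg·m².
τ = F r = (41.4)(0.187) = 7.742 N·m.
α = τ/I = 7.742/0.6777 = 11.42 rad/s².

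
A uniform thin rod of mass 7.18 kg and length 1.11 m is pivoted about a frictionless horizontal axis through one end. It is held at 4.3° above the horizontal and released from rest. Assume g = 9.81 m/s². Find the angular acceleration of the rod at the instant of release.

α ≈ 13.2 rad/s²

About the pivot, I = (1/3)ML² = (1/3)(7.18)(1.11)² = 2.949 kg·m².
The weight acts at the center, a distance L/2 = 0.5550 m from the pivot; τ = Mg(L/2) cos 4.3° = 38.98 N·m.
α = τ/I = 38.98/2.949 = 13.22 rad/s².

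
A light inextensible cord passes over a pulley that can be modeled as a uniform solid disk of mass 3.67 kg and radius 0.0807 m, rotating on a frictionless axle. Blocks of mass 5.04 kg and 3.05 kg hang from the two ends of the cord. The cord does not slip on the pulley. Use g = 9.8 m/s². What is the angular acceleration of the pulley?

α ≈ 24.3 rad/s²

I = ½MR² = (1/2)(3.67)(0.0807)² = 0.01195 kg·m².
Heavier block: m₁g − T₁ = m₁a. Lighter block: T₂ − m₂g = m₂a.
Pulley: (T₁ − T₂)R = Iα = I(a/R), so T₁ − T₂ = (I/R²)a = (1/2)M_p a = 1.835·a.
Adding the three: (m₁ − m₂)g = (m₁ + m₂ + 1.835)a, so a = (5.04 − 3.05)(9.8)/(5.04 + 3.05 + 1.835) = 1.965 m/s².
α = a/R = 1.965/0.0807 = 24.35 rad/s².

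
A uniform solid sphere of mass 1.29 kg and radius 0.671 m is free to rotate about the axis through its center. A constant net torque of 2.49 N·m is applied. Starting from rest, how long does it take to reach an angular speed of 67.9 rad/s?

I = (2/5)MR² = (2/5)(1.29)(0.671)² = 0.2323 kg·m².
α = τ/I = 2.49/0.2323 = 10.72 rad/s².
ω = αt ⇒ t = ω/α = 67.9/10.72 = 6.335 s.

t ≈ 6.34 s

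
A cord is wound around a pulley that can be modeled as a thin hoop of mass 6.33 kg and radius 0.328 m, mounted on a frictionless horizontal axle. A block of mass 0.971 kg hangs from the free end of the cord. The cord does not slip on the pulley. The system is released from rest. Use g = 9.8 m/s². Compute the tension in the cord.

T ≈ 8.25 N

I = MR² = (6.33)(0.328)² = 0.6810 kg·m².
Block: mg − T = ma. Pulley: TR = Iα. No-slip: a = αR, so T = (I/R²)a = 6.330·a.
Then mg = (m + 6.330)a, so a = (0.971)(9.8)/(0.971 + 6.330) = 1.303 m/s².
T = 6.330·a = 8.250 N.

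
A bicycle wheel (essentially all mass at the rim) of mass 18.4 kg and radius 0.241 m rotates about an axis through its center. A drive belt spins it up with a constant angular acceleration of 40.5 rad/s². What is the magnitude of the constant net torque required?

τ ≈ 43.3 N·m

I = MR² = (18.4)(0.241)² = 1.069 kg·m².
τ = Iα = (1.069)(40.50) = 43.28 N·m.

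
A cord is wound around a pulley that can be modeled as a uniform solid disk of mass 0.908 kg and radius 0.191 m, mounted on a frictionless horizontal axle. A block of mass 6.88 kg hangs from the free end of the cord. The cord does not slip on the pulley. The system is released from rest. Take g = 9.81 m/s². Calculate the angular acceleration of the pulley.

α ≈ 48.2 rad/s²

I = ½MR² = (1/2)(0.908)(0.191)² = 0.01656 kg·m².
Block: mg − T = ma. Pulley: TR = Iα. No-slip: a = αR, so T = (I/R²)a = 0.4540·a.
Then mg = (m + 0.4540)a, so a = (6.88)(9.81)/(6.88 + 0.4540) = 9.203 m/s².
α = a/R = 9.203/0.191 = 48.18 rad/s².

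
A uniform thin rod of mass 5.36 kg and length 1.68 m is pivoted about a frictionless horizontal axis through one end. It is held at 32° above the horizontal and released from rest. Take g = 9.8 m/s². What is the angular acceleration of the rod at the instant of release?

α ≈ 7.42 rad/s²

About the pivot, I = (1/3)ML² = (1/3)(5.36)(1.68)² = 5.043 kg·m².
The weight acts at the center, a distance L/2 = 0.8400 m from the pivot; τ = Mg(L/2) cos 32° = 37.42 N·m.
α = τ/I = 37.42/5.043 = 7.420 rad/s².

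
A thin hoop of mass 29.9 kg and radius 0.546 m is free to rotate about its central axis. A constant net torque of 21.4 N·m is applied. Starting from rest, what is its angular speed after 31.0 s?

I = MR² = (29.9)(0.546)² = 8.914 kg·m².
α = τ/I = 21.4/8.914 = 2.401 rad/s².
ω = ω₀ + αt = 0 + (2.401)(31.0) = 74.43 rad/s.

ω ≈ 74.4 rad/s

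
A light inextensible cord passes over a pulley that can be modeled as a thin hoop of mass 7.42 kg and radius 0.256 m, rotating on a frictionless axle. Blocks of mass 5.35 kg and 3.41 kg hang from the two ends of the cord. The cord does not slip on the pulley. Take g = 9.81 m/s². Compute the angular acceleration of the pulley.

I = MR² = (7.42)(0.256)² = 0.4863 kg·m².
Heavier block: m₁g − T₁ = m₁a. Lighter block: T₂ − m₂g = m₂a.
Pulley: (T₁ − T₂)R = Iα = I(a/R), so T₁ − T₂ = (I/R²)a = 1·M_p a = 7.420·a.
Adding the three: (m₁ − m₂)g = (m₁ + m₂ + 7.420)a, so a = (5.35 − 3.41)(9.81)/(5.35 + 3.41 + 7.420) = 1.176 m/s².
α = a/R = 1.176/0.256 = 4.595 rad/s².

α ≈ 4.59 rad/s²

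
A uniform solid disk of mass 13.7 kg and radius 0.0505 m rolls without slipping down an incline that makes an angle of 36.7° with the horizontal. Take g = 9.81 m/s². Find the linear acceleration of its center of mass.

a ≈ 3.91 m/s²

Translation along the incline: Mg sinθ − f = Ma.
Rotation about the center: fR = Iα with I = ½MR². No-slip gives a = αR, so f = (I/R²)a = (1/2)M a.
Substituting: Mg sinθ = (1 + 0.5000)Ma, so a = g sinθ/(1 + 0.5000) = (9.81) sin 36.7° / 1.500 = 3.908 m/s².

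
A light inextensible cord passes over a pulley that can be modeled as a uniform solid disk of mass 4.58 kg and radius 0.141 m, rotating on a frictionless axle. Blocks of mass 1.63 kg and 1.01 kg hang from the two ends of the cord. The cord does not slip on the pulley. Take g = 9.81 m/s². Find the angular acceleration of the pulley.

I = ½MR² = (1/2)(4.58)(0.141)² = 0.04553 kg·m².
Heavier block: m₁g − T₁ = m₁a. Lighter block: T₂ − m₂g = m₂a.
Pulley: (T₁ − T₂)R = Iα = I(a/R), so T₁ − T₂ = (I/R²)a = (1/2)M_p a = 2.290·a.
Adding the three: (m₁ − m₂)g = (m₁ + m₂ + 2.290)a, so a = (1.63 − 1.01)(9.81)/(1.63 + 1.01 + 2.290) = 1.234 m/s².
α = a/R = 1.234/0.141 = 8.750 rad/s².

α ≈ 8.75 rad/s²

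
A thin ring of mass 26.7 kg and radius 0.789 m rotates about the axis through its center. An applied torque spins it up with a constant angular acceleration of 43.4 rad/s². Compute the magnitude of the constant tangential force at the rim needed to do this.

F ≈ 914 N

I = MR² = (26.7)(0.789)² = 16.62 kg·m².
The required torque is τ = Iα = (16.62)(43.40) = 721.4 N·m.
A tangential force at the rim gives τ = FR, so F = τ/R = 721.4/0.789 = 914.3 N.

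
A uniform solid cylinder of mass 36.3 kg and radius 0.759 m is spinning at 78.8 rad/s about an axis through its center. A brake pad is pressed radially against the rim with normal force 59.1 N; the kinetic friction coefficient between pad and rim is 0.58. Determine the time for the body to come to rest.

I = ½MR² = (1/2)(36.3)(0.759)² = 10.46 kg·m².
Friction force f = μN = (0.58)(59.1) = 34.28 N at the rim; torque magnitude τ = fR = 26.02 N·m, opposing ω.
|α| = τ/I = 26.02/10.46 = 2.488 rad/s² (deceleration).
0 = ω₀ − |α|t ⇒ t = ω₀/|α| = 78.8/2.488 = 31.67 s.

t ≈ 31.7 s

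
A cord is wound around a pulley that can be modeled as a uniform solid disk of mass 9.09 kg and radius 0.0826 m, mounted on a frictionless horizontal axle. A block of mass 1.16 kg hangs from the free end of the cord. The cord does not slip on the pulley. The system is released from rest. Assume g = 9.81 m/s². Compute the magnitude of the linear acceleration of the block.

I = ½MR² = (1/2)(9.09)(0.0826)² = 0.03101 kg·m².
Block: mg − T = ma. Pulley: TR = Iα. No-slip: a = αR, so T = (I/R²)a = 4.545·a.
Then mg = (m + 4.545)a, so a = (1.16)(9.81)/(1.16 + 4.545) = 1.995 m/s².

a ≈ 1.99 m/s²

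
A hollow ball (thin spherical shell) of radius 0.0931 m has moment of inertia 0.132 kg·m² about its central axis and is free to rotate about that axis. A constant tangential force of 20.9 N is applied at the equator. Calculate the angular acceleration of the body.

α ≈ 14.7 rad/s²

τ = F R = (20.9)(0.0931) = 1.946 N·m.
Newton's second law for rotation, τ = Iα, gives α = τ/I = 1.946/0.1320 = 14.74 rad/s².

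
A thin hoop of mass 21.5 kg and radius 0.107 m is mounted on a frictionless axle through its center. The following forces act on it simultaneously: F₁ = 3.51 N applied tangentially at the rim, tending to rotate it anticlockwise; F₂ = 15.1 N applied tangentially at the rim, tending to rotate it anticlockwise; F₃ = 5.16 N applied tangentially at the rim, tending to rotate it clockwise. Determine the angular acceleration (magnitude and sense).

I = MR² = (21.5)(0.107)² = 0.2462 kg·m².
Taking anticlockwise as positive: τ₁ = +(3.51)(0.107) = +0.3756 N·m; τ₂ = +(15.1)(0.107) = +1.616 N·m; τ₃ = −(5.16)(0.107) = −0.5521 N·m.
Net torque τ = 1.439 N·m.
α = τ/I = 1.439/0.2462 = 5.847 rad/s².

α ≈ 5.85 rad/s², anticlockwise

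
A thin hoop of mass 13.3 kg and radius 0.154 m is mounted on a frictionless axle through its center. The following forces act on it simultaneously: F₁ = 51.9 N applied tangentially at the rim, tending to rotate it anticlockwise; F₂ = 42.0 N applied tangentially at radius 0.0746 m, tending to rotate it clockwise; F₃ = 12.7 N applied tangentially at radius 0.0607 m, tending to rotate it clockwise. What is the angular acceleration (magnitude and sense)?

α ≈ 13.0 rad/s², anticlockwise

I = MR² = (13.3)(0.154)² = 0.3154 kg·m².
Taking anticlockwise as positive: τ₁ = +(51.9)(0.154) = +7.993 N·m; τ₂ = −(42.0)(0.0746) = −3.133 N·m; τ₃ = −(12.7)(0.0607) = −0.7709 N·m.
Net torque τ = 4.089 N·m.
α = τ/I = 4.089/0.3154 = 12.96 rad/s².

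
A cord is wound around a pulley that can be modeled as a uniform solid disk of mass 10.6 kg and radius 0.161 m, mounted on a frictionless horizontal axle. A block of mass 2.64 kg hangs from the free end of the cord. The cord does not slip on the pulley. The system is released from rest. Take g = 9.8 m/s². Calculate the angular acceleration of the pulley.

I = ½MR² = (1/2)(10.6)(0.161)² = 0.1374 kg·m².
Block: mg − T = ma. Pulley: TR = Iα. No-slip: a = αR, so T = (I/R²)a = 5.300·a.
Then mg = (m + 5.300)a, so a = (2.64)(9.8)/(2.64 + 5.300) = 3.258 m/s².
α = a/R = 3.258/0.161 = 20.24 rad/s².

α ≈ 20.2 rad/s²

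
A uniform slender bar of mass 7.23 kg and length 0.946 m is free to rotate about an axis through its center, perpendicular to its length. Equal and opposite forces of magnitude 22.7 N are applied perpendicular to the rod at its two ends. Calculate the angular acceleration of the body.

α ≈ 39.8 rad/s²

I = (1/12)ML² = (1/12)(7.23)(0.946)² = 0.5392 kg·m².
The couple gives τ = F·(L/2) + F·(L/2) = F L = (22.7)(0.946) = 21.47 N·m.
From τ = Iα: α = 21.47/0.5392 = 39.83 rad/s².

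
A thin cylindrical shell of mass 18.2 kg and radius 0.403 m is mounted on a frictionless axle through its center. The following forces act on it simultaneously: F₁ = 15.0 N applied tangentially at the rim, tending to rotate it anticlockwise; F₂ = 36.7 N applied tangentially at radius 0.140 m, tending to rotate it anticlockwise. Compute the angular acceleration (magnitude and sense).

α ≈ 3.78 rad/s², anticlockwise

I = MR² = (18.2)(0.403)² = 2.956 kg·m².
Taking anticlockwise as positive: τ₁ = +(15.0)(0.403) = +6.045 N·m; τ₂ = +(36.7)(0.140) = +5.138 N·m.
Net torque τ = 11.18 N·m.
α = τ/I = 11.18/2.956 = 3.783 rad/s².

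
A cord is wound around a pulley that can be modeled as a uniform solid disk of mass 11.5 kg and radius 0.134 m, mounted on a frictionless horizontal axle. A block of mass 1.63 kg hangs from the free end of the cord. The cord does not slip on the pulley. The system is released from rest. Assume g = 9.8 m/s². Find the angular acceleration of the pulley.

α ≈ 16.2 rad/s²

I = ½MR² = (1/2)(11.5)(0.134)² = 0.1032 kg·m².
Block: mg − T = ma. Pulley: TR = Iα. No-slip: a = αR, so T = (I/R²)a = 5.750·a.
Then mg = (m + 5.750)a, so a = (1.63)(9.8)/(1.63 + 5.750) = 2.164 m/s².
α = a/R = 2.164/0.134 = 16.15 rad/s².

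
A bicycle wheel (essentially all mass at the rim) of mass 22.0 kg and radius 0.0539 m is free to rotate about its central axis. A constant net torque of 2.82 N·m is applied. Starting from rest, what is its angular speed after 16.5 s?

I = MR² = (22.0)(0.0539)² = 0.06391 kg·m².
α = τ/I = 2.82/0.06391 = 44.12 rad/s².
ω = ω₀ + αt = 0 + (44.12)(16.5) = 728.0 rad/s.

ω ≈ 728 rad/s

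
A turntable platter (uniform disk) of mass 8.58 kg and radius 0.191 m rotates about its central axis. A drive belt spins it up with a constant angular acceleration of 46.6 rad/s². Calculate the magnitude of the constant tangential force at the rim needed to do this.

F ≈ 38.2 N

I = ½MR² = (1/2)(8.58)(0.191)² = 0.1565 kg·m².
The required torque is τ = Iα = (0.1565)(46.60) = 7.293 N·m.
A tangential force at the rim gives τ = FR, so F = τ/R = 7.293/0.191 = 38.18 N.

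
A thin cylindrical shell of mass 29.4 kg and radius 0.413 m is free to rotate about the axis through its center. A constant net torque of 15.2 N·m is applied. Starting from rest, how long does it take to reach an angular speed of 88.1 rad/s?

t ≈ 29.1 s

I = MR² = (29.4)(0.413)² = 5.015 kg·m².
α = τ/I = 15.2/5.015 = 3.031 rad/s².
ω = αt ⇒ t = ω/α = 88.1/3.031 = 29.07 s.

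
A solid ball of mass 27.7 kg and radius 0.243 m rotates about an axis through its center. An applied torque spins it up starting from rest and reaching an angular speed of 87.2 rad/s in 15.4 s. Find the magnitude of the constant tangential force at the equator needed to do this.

I = (2/5)MR² = (2/5)(27.7)(0.243)² = 0.6543 kg·m².
α = Δω/Δt = (87.2 − 0)/15.4 = 5.662 rad/s².
The required torque is τ = Iα = (0.6543)(5.662) = 3.705 N·m.
A tangential force at the equator gives τ = FR, so F = τ/R = 3.705/0.243 = 15.25 N.

F ≈ 15.2 N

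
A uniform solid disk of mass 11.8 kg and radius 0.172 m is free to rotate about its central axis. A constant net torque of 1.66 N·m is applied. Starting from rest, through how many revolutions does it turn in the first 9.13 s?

I = ½MR² = (1/2)(11.8)(0.172)² = 0.1745 kg·m².
α = τ/I = 1.66/0.1745 = 9.510 rad/s².
θ = ½αt² = ½(9.510)(9.13)² = 396.4 rad.
Revolutions = θ/(2π) = 63.09.

≈ 63.1 revolutions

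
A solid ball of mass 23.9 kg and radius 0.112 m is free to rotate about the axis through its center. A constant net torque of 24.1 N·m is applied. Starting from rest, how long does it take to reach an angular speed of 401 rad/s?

I = (2/5)MR² = (2/5)(23.9)(0.112)² = 0.1199 kg·m².
α = τ/I = 24.1/0.1199 = 201.0 rad/s².
ω = αt ⇒ t = ω/α = 401/201.0 = 1.995 s.

t ≈ 2.00 s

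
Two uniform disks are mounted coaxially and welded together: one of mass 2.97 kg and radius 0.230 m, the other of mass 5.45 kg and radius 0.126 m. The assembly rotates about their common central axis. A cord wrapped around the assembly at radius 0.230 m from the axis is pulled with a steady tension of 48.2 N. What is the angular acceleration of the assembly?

α ≈ 91.0 rad/s²

I = ½M₁R₁² + ½M₂R₂² = ½(2.97)(0.230)² + ½(5.45)(0.126)² = 0.1218 kg·m².
τ = F r = (48.2)(0.230) = 11.09 N·m.
α = τ/I = 11.09/0.1218 = 91.00 rad/s².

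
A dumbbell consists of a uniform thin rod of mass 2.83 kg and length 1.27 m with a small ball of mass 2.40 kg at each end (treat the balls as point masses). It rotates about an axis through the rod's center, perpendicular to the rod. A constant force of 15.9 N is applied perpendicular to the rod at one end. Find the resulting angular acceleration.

α ≈ 4.36 rad/s²

I_rod = (1/12)ML² = (1/12)(2.83)(1.27)² = 0.3804 kg·m².
I_balls = 2·m·(L/2)² = 2(2.40)(0.6350)² = 1.935 kg·m².
Total I = 2.316 kg·m².
τ = F·(L/2) = (15.9)(0.635) = 10.10 N·m.
α = τ/I = 10.10/2.316 = 4.360 rad/s².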